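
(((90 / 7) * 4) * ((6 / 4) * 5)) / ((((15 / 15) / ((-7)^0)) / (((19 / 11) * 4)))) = 205200 / 77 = 2664.94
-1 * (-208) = 208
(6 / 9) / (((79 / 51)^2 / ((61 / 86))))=52887 / 268363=0.20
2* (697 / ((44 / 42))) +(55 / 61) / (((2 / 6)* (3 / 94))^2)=6238637 / 671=9297.52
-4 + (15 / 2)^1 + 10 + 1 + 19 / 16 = 15.69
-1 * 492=-492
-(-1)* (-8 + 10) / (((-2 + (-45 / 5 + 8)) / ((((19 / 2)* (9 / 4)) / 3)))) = -19 / 4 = -4.75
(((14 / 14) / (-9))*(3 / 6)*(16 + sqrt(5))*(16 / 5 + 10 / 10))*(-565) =791*sqrt(5) / 6 + 6328 / 3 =2404.12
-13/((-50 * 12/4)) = 13/150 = 0.09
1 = 1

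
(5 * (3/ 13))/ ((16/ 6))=45/ 104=0.43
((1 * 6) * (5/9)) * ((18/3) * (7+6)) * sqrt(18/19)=780 * sqrt(38)/19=253.07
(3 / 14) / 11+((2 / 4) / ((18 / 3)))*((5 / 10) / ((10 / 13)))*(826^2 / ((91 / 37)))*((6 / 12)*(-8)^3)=-8885962579 / 2310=-3846737.05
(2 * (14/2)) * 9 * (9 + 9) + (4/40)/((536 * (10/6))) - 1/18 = 547028227/241200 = 2267.94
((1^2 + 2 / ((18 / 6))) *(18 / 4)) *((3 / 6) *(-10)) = -75 / 2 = -37.50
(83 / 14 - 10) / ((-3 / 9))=171 / 14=12.21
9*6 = 54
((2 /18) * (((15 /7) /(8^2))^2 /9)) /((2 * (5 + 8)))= 25 /46964736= 0.00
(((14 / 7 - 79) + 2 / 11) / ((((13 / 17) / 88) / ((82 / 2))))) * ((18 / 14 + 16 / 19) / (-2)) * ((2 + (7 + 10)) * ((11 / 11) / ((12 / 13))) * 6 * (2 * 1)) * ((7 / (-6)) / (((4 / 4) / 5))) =-1666770950 / 3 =-555590316.67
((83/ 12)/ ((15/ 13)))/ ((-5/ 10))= -1079/ 90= -11.99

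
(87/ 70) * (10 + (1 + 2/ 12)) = 1943/ 140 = 13.88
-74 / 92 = -37 / 46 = -0.80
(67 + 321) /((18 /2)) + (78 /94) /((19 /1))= 346835 /8037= 43.15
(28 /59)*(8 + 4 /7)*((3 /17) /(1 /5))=3.59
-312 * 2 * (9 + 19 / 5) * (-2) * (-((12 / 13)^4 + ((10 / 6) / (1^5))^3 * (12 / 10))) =-3306852352 / 32955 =-100344.48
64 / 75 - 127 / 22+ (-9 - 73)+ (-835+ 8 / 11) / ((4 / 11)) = -7857859 / 3300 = -2381.17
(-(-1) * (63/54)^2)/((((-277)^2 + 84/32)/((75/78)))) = 1225/71820801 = 0.00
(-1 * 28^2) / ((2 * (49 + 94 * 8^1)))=-392 / 801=-0.49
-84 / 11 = -7.64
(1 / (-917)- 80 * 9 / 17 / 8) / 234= -82547 / 3647826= -0.02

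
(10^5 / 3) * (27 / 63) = 100000 / 7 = 14285.71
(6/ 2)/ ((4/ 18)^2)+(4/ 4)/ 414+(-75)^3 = -349262197/ 828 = -421814.25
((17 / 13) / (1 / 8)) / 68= 2 / 13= 0.15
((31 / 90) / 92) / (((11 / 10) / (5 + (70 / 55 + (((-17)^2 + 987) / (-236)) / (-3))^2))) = 849372317 / 17263344186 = 0.05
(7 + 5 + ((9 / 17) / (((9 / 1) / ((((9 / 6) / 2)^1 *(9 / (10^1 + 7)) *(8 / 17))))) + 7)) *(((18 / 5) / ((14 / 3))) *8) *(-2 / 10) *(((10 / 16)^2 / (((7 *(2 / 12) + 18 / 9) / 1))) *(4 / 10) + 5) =-110600127 / 933470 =-118.48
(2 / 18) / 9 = 1 / 81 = 0.01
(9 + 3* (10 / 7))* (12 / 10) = 558 / 35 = 15.94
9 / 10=0.90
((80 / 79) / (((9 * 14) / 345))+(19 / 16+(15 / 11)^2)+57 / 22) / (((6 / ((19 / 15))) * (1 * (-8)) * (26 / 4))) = -102651623 / 3006267264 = -0.03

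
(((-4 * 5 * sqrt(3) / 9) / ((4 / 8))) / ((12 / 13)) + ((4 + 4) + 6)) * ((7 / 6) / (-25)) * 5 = -49 / 15 + 91 * sqrt(3) / 81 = -1.32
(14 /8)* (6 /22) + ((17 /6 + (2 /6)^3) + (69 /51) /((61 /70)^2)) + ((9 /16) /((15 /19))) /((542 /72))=132984283343 /25456830795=5.22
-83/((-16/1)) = 83/16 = 5.19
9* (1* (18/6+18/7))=351/7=50.14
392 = 392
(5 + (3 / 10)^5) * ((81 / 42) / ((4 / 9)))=121559049 / 5600000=21.71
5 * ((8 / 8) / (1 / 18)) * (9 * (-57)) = -46170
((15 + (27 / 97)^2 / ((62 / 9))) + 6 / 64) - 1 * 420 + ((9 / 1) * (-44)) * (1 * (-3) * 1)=783.10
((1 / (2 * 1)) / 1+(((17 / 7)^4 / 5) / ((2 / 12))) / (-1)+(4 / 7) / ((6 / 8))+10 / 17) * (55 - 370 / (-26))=-1465480110 / 530621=-2761.82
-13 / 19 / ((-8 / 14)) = 91 / 76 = 1.20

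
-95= -95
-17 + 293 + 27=303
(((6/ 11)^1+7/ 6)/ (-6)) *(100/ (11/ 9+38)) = -2825/ 3883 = -0.73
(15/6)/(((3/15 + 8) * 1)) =25/82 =0.30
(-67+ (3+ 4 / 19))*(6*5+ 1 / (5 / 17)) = -202404 / 95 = -2130.57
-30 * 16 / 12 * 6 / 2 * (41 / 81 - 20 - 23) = 137680 / 27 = 5099.26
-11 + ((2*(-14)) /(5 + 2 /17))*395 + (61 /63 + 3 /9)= -2170.85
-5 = -5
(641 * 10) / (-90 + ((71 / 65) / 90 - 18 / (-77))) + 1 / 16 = -46157722267 / 646875728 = -71.35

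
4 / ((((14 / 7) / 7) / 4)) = 56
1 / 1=1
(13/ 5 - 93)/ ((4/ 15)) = -339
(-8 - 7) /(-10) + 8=19 /2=9.50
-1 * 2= -2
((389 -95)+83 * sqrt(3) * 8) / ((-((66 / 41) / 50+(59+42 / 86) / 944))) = -13813457600 * sqrt(3) / 1980743 -6116199600 / 1980743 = -15166.94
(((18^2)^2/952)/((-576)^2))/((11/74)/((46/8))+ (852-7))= 68931/175257442304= 0.00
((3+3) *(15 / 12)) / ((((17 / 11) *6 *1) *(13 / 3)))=165 / 884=0.19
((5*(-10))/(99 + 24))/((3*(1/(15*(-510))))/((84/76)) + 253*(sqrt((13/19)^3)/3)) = -995551932375000*sqrt(247)/1837094076608872441-116311492500/1837094076608872441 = -0.01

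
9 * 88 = 792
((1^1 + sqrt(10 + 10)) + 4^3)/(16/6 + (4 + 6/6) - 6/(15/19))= 30* sqrt(5) + 975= 1042.08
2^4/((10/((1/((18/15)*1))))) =4/3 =1.33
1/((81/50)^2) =2500/6561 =0.38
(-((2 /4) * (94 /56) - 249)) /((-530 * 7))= -13897 /207760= -0.07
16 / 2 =8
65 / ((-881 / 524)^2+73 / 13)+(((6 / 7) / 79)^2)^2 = 21698005198741569056 / 2818119085989825821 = 7.70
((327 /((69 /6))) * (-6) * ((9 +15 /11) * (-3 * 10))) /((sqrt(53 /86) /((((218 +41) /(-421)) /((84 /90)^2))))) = -47718.85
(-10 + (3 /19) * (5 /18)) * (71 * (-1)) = 80585 /114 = 706.89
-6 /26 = -3 /13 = -0.23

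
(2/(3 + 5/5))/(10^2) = 1/200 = 0.00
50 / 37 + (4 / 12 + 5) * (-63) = -334.65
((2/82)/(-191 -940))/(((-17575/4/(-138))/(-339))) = 62376/271656775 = 0.00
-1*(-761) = 761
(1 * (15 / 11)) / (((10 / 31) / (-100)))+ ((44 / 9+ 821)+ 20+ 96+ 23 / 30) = 514729 / 990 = 519.93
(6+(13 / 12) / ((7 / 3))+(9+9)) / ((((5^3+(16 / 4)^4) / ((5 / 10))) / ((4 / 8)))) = 685 / 42672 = 0.02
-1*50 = -50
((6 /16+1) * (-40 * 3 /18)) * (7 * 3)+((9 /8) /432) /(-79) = -5839681 /30336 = -192.50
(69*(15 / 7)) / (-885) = -69 / 413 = -0.17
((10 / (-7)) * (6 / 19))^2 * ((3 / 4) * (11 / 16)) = 7425 / 70756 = 0.10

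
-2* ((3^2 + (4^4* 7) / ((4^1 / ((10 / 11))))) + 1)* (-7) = 64260 / 11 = 5841.82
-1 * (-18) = 18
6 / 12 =1 / 2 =0.50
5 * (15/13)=75/13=5.77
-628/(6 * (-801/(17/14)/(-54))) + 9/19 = -95815/11837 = -8.09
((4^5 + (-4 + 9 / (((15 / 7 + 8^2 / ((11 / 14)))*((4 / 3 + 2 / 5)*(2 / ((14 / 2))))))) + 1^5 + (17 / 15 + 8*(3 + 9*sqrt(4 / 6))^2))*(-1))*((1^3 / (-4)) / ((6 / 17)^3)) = 10685.08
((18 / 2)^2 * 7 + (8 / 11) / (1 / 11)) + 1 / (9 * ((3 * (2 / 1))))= 31051 / 54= 575.02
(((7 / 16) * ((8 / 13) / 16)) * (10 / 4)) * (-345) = -12075 / 832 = -14.51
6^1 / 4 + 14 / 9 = 55 / 18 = 3.06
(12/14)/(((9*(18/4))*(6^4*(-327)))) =-1/20024172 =-0.00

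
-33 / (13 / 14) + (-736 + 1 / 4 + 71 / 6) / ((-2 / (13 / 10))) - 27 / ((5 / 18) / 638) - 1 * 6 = -192143929 / 3120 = -61584.59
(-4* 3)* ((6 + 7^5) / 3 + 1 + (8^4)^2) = -201393856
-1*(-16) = 16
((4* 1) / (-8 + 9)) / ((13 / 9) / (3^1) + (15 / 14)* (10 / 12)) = 3024 / 1039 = 2.91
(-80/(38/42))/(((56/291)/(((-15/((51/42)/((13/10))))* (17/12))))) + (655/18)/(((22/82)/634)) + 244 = 363737543/3762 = 96687.28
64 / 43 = 1.49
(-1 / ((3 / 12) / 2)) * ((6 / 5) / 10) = -24 / 25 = -0.96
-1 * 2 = -2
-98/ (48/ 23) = -1127/ 24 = -46.96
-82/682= -41/341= -0.12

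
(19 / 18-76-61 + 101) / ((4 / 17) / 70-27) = 374255 / 289134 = 1.29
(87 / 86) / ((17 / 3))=261 / 1462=0.18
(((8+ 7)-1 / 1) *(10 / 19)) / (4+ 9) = 140 / 247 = 0.57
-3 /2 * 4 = -6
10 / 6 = 5 / 3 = 1.67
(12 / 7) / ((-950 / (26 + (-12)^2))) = -204 / 665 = -0.31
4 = 4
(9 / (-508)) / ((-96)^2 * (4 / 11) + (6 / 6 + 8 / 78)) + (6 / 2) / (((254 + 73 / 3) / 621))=4083263458893 / 610042526420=6.69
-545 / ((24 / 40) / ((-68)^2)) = -12600400 / 3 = -4200133.33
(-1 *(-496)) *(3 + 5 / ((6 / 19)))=9341.33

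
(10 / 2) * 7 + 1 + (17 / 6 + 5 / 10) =118 / 3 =39.33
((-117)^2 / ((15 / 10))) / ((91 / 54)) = 37908 / 7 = 5415.43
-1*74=-74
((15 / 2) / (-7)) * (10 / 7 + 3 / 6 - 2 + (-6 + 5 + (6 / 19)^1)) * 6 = 9045 / 1862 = 4.86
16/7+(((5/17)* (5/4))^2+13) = 15.42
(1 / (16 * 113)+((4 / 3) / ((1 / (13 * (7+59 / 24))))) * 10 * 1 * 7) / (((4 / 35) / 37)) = 241827379255 / 65088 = 3715391.15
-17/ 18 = -0.94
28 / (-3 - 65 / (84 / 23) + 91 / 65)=-11760 / 8147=-1.44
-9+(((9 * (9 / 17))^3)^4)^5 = 3229246017998554007515224836513361914701768856101700943472913953573495476834873855927951838639039095432541425209592 / 67132880600101282948735355994194317620764746587861166986121564248710884801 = 48102300826842250303296640000000000000000.00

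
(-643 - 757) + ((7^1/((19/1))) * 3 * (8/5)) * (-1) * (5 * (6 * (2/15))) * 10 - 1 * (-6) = -27830/19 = -1464.74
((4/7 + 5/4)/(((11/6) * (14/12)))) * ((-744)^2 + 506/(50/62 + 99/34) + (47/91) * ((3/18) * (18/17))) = 8239281800535/17474821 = 471494.49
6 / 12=1 / 2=0.50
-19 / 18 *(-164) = 1558 / 9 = 173.11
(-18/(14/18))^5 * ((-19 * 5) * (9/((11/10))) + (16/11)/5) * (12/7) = 57217629923456256/6470695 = 8842578721.99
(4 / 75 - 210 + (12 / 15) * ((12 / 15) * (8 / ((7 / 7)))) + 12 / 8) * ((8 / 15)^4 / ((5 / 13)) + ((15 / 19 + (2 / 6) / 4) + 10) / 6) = -411.23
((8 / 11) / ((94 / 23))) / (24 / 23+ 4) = 529 / 14993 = 0.04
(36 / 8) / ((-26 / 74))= -333 / 26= -12.81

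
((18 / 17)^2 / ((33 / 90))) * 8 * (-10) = -777600 / 3179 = -244.61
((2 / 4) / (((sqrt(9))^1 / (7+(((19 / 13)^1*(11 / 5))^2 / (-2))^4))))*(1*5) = 3676265787905467121 / 6117980407500000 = 600.90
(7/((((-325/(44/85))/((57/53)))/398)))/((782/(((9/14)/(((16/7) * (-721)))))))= 1122957/471717649000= 0.00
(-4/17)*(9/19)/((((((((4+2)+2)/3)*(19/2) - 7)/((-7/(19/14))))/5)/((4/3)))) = 0.21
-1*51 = -51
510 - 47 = 463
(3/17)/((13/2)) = 6/221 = 0.03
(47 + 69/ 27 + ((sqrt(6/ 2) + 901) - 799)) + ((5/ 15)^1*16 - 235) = -703/ 9 + sqrt(3) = -76.38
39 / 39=1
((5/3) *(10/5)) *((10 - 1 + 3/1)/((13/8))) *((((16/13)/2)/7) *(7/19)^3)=125440/1159171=0.11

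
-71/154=-0.46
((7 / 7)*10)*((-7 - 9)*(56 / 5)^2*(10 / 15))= -13380.27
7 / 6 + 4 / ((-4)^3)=53 / 48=1.10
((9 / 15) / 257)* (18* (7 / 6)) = 63 / 1285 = 0.05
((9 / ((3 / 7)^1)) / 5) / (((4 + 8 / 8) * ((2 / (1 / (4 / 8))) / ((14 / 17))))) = 294 / 425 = 0.69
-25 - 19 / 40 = -1019 / 40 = -25.48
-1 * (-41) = 41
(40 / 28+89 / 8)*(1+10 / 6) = 703 / 21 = 33.48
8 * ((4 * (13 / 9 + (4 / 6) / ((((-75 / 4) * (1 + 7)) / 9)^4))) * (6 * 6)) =650003888 / 390625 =1664.01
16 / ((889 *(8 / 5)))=10 / 889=0.01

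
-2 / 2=-1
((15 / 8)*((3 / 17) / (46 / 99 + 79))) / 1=4455 / 1069912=0.00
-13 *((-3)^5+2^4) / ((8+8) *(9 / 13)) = 38363 / 144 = 266.41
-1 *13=-13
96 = 96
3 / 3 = 1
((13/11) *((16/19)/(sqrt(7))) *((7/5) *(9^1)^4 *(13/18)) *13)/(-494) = -492804 *sqrt(7)/19855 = -65.67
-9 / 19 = -0.47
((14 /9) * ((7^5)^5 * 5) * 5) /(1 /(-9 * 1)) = -469374016882387715282450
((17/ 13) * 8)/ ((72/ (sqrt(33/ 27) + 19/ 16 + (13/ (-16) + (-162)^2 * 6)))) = 17 * sqrt(11)/ 351 + 7138385/ 312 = 22879.60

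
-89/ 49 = -1.82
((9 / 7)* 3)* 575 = 15525 / 7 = 2217.86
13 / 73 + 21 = 1546 / 73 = 21.18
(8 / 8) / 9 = 1 / 9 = 0.11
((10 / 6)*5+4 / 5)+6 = 227 / 15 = 15.13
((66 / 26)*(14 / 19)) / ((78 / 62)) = 4774 / 3211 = 1.49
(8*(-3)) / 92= -6 / 23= -0.26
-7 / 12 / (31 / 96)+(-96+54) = -1358 / 31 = -43.81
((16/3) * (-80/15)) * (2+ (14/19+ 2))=-2560/19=-134.74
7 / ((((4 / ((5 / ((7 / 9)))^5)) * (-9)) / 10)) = -102515625 / 4802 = -21348.53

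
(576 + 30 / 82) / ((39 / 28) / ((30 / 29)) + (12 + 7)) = 2205560 / 77859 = 28.33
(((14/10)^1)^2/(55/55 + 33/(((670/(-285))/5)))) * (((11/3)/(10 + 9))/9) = -0.00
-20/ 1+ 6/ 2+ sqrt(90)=-17+ 3*sqrt(10)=-7.51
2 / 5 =0.40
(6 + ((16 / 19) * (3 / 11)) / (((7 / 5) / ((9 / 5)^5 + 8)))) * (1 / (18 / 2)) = 453362 / 391875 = 1.16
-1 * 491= -491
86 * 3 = 258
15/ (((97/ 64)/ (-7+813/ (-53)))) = -1136640/ 5141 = -221.09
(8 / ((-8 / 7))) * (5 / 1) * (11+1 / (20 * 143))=-220227 / 572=-385.01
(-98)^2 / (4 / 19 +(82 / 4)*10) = 26068 / 557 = 46.80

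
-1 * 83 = -83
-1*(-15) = 15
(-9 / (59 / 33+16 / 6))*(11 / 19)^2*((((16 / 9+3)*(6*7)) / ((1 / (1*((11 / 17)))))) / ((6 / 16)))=-10073008 / 42959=-234.48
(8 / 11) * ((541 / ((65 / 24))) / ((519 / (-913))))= -2873792 / 11245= -255.56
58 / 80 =29 / 40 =0.72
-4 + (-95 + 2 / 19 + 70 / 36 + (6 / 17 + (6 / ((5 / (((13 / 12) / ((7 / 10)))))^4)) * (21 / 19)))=-85561443 / 886312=-96.54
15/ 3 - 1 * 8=-3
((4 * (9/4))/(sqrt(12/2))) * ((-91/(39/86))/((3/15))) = -1505 * sqrt(6) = -3686.48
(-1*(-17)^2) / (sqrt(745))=-289*sqrt(745) / 745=-10.59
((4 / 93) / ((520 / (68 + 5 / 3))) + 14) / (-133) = -507989 / 4823910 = -0.11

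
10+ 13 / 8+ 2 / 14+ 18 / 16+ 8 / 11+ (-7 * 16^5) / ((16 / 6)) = -847769501 / 308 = -2752498.38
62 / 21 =2.95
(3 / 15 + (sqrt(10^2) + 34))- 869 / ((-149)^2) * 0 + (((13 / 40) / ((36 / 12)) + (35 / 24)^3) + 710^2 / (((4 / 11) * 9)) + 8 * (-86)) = 10602314407 / 69120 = 153389.97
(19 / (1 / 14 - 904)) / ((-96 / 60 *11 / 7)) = 931 / 111364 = 0.01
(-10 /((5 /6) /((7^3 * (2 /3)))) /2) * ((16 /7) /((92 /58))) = -45472 /23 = -1977.04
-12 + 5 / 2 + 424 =829 / 2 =414.50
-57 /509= -0.11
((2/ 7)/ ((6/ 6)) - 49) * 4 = -1364/ 7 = -194.86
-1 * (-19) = 19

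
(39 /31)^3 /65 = 4563 /148955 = 0.03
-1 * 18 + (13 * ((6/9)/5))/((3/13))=-472/45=-10.49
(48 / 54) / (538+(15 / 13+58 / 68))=3536 / 2148147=0.00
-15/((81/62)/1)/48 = -0.24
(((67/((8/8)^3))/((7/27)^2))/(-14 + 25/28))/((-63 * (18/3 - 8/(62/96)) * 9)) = -4154/197813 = -0.02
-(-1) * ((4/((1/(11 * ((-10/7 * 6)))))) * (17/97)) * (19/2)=-426360/679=-627.92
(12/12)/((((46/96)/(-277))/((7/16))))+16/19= -110155/437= -252.07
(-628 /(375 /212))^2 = 126045.83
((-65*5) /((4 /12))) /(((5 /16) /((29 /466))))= -45240 /233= -194.16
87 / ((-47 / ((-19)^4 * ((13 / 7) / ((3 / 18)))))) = -884358306 / 329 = -2688019.17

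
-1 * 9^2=-81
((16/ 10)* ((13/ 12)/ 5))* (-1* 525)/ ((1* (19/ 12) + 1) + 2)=-2184/ 55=-39.71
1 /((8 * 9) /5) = 5 /72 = 0.07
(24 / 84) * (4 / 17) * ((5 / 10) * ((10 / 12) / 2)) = 5 / 357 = 0.01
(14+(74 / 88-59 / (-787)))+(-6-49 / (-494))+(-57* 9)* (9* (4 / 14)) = -78439724711 / 59871812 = -1310.13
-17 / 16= -1.06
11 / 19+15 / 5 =68 / 19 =3.58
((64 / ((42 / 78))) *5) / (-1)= -4160 / 7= -594.29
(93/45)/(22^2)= 31/7260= 0.00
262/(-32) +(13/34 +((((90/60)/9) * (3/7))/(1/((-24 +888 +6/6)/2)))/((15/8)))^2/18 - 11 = -62362849/18352656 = -3.40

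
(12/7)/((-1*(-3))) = 4/7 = 0.57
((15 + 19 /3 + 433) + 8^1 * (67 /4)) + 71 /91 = 160828 /273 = 589.11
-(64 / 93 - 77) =7097 / 93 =76.31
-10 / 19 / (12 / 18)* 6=-90 / 19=-4.74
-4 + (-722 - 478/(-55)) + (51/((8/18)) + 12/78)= -1722879/2860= -602.41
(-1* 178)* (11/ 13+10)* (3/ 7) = -75294/ 91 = -827.41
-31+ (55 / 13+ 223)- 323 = -1648 / 13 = -126.77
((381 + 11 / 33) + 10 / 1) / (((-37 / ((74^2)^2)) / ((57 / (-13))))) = 18077853088 / 13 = 1390604083.69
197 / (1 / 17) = 3349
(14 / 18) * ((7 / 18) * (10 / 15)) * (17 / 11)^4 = 4092529 / 3557763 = 1.15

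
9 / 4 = 2.25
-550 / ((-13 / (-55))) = -2326.92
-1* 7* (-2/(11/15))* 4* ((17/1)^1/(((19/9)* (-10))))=-12852/209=-61.49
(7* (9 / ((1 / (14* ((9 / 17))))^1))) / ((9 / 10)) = 8820 / 17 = 518.82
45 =45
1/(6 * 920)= 1/5520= 0.00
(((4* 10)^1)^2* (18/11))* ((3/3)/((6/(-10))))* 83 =-3984000/11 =-362181.82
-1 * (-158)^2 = -24964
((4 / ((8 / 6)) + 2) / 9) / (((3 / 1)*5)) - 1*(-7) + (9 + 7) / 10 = 1166 / 135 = 8.64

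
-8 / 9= -0.89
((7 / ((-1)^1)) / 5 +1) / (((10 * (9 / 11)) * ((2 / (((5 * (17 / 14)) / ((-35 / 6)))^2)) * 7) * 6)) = -3179 / 5042100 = -0.00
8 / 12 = 2 / 3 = 0.67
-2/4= -1/2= -0.50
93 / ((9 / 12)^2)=165.33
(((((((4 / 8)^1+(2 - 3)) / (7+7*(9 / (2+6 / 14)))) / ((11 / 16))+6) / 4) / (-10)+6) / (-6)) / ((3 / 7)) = -180197 / 79200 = -2.28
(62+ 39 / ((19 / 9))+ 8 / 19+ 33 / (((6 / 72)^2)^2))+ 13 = 13003256 / 19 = 684381.89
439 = 439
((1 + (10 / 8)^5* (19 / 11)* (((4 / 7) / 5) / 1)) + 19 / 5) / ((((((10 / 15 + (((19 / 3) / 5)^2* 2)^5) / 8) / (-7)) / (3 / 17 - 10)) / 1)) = 10255302897908203125 / 1176326066198797888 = 8.72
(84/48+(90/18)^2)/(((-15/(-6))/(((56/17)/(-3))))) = -2996/255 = -11.75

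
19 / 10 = 1.90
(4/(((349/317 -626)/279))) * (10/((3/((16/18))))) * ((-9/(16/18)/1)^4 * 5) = -1175055909075/4225984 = -278054.98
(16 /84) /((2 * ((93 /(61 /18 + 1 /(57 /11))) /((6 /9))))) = 350 /143127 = 0.00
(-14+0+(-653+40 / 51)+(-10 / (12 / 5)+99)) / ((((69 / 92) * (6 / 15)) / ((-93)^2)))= -280040205 / 17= -16472953.24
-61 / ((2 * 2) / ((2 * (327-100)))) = -13847 / 2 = -6923.50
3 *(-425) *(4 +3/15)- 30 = -5385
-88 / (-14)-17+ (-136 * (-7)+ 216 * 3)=11125 / 7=1589.29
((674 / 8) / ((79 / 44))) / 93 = 3707 / 7347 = 0.50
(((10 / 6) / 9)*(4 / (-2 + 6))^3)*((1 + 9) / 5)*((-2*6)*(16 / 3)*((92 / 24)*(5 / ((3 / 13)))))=-478400 / 243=-1968.72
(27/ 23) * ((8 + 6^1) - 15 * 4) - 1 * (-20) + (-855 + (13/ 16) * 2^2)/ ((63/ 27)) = -11173/ 28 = -399.04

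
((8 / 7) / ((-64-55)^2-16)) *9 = 24 / 33005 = 0.00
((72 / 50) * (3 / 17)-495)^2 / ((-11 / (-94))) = 4155947861166 / 1986875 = 2091700.72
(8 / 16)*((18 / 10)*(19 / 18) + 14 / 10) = 33 / 20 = 1.65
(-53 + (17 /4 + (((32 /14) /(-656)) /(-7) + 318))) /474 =2163697 /3809064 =0.57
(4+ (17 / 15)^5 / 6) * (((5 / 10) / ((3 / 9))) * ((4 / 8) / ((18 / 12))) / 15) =19644857 / 136687500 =0.14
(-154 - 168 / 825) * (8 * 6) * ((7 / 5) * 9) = -128235744 / 1375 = -93262.36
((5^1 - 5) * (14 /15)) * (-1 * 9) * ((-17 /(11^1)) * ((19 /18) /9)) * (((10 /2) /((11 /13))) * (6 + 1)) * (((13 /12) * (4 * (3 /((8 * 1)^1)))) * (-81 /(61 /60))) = 0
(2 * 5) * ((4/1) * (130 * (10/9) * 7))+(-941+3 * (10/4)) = 711197/18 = 39510.94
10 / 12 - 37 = -217 / 6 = -36.17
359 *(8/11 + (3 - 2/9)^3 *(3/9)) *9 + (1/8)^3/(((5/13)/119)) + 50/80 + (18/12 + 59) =25495.40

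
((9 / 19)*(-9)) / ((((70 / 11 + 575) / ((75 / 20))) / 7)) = -18711 / 97204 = -0.19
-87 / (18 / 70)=-1015 / 3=-338.33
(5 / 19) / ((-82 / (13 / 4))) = -65 / 6232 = -0.01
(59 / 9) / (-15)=-59 / 135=-0.44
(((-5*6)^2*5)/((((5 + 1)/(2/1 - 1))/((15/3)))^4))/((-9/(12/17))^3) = -1250000/1193859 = -1.05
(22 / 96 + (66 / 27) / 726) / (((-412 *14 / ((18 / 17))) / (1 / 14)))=-65 / 21318528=-0.00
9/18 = 1/2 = 0.50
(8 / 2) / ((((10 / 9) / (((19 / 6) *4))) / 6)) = 1368 / 5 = 273.60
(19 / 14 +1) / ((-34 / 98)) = -231 / 34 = -6.79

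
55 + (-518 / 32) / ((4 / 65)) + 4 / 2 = -13187 / 64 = -206.05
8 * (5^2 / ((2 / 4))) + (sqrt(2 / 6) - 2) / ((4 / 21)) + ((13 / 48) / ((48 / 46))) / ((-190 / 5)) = 392.52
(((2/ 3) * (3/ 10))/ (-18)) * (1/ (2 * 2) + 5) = -7/ 120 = -0.06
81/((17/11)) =891/17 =52.41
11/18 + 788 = 14195/18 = 788.61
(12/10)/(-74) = -3/185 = -0.02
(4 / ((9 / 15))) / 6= 10 / 9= 1.11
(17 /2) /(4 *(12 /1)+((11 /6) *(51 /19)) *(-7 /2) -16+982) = 646 /75755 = 0.01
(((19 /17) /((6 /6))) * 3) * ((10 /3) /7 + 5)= 2185 /119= 18.36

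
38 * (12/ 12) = 38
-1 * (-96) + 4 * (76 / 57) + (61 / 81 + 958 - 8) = 85219 / 81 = 1052.09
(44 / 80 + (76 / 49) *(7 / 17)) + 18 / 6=9969 / 2380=4.19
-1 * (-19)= 19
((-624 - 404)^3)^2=1180208363584098304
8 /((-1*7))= -8 /7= -1.14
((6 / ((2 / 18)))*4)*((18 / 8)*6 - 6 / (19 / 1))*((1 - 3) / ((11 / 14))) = -1515024 / 209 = -7248.92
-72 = -72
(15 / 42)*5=25 / 14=1.79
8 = 8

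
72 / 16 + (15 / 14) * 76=1203 / 14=85.93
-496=-496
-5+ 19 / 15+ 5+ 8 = 139 / 15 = 9.27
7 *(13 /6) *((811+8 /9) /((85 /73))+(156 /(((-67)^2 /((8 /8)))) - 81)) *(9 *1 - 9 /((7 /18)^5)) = -25763316173518781 /2748412695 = -9373889.23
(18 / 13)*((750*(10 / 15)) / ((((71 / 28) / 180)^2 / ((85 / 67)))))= 19432224000000 / 4390711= 4425757.92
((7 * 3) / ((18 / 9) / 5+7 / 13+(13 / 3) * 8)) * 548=2244060 / 6943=323.21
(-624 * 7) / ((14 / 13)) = -4056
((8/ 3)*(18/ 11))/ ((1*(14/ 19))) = 456/ 77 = 5.92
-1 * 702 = -702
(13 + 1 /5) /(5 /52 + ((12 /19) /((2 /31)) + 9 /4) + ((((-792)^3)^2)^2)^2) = 2964 /833122044784020977472547470601777807260572170306350810722039452579924645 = 0.00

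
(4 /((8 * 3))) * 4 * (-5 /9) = -10 /27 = -0.37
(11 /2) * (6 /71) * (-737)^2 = 17924577 /71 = 252458.83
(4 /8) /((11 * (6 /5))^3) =125 /574992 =0.00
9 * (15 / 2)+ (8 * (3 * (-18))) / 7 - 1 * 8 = -31 / 14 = -2.21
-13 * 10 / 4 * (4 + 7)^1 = -715 / 2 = -357.50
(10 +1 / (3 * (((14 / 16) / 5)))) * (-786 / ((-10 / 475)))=3111250 / 7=444464.29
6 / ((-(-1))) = 6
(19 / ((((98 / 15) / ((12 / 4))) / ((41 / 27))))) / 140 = 779 / 8232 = 0.09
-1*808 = -808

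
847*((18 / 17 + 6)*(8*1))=813120 / 17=47830.59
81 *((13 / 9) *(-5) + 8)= 63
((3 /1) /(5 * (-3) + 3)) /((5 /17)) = -17 /20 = -0.85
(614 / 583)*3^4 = 49734 / 583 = 85.31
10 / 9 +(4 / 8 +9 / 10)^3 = 4337 / 1125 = 3.86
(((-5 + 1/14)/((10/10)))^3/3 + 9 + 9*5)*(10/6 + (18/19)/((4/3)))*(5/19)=17467305/1981168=8.82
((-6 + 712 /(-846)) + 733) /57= 307165 /24111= 12.74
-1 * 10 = -10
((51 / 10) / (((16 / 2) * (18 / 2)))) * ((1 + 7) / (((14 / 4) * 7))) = 17 / 735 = 0.02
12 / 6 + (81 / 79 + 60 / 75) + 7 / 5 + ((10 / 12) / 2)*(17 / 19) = 504167 / 90060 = 5.60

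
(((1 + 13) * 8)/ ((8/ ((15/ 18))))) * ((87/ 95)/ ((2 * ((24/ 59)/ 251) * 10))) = 3006227/ 9120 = 329.63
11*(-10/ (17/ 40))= -4400/ 17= -258.82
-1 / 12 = -0.08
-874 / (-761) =874 / 761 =1.15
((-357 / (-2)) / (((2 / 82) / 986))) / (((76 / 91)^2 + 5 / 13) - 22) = -344969.93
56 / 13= 4.31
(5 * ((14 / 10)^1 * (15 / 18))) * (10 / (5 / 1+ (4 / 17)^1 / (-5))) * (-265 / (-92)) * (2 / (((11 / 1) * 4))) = 3941875 / 2556312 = 1.54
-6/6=-1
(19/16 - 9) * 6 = -375/8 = -46.88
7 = 7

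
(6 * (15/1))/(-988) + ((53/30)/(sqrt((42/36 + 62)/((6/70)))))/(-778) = -45/494 - 53 * sqrt(26530)/103201700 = -0.09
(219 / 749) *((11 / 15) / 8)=803 / 29960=0.03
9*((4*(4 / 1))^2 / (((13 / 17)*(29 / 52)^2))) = 8146944 / 841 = 9687.21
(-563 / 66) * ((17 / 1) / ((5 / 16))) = -76568 / 165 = -464.05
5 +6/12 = 11/2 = 5.50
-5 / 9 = -0.56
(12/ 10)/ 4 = 3/ 10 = 0.30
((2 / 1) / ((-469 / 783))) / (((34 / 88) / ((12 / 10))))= -413424 / 39865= -10.37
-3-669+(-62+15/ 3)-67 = -796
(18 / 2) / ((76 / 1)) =9 / 76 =0.12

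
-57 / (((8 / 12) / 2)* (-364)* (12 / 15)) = 855 / 1456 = 0.59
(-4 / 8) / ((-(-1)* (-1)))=1 / 2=0.50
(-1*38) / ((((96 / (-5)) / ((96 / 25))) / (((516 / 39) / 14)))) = 3268 / 455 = 7.18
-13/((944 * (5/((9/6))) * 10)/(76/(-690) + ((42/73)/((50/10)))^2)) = 5790161/144629060000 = 0.00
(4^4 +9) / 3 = 265 / 3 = 88.33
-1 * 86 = -86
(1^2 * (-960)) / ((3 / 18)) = -5760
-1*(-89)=89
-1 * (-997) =997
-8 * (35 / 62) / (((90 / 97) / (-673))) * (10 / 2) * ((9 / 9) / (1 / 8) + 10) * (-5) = -45696700 / 31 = -1474087.10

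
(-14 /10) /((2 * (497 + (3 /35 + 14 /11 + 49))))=-539 /421466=-0.00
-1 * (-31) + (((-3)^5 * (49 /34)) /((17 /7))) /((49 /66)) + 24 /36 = -140944 /867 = -162.57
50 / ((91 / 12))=600 / 91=6.59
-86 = -86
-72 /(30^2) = -2 /25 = -0.08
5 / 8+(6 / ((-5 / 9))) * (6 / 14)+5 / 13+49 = 165187 / 3640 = 45.38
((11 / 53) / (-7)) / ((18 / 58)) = -319 / 3339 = -0.10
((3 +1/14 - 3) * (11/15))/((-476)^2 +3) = 11/47581590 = 0.00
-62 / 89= -0.70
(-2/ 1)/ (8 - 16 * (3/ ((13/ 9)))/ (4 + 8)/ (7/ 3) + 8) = -0.14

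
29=29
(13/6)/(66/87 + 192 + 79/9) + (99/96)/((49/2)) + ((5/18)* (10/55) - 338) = -1379523639773/4082679216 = -337.90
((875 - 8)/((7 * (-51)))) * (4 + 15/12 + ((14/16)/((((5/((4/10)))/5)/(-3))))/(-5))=-663/50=-13.26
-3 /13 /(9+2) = -3 /143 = -0.02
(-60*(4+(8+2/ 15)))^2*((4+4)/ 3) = 4239872/ 3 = 1413290.67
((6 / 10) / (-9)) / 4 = -1 / 60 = -0.02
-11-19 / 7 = -96 / 7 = -13.71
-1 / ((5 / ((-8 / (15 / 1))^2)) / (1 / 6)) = -0.01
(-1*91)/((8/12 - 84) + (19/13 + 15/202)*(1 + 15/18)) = 477932/422879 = 1.13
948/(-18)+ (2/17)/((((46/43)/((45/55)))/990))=42712/1173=36.41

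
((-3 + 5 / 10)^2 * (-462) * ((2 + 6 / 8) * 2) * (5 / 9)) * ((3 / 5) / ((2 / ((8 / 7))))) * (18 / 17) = -54450 / 17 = -3202.94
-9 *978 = -8802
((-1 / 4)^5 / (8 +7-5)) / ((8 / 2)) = -1 / 40960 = -0.00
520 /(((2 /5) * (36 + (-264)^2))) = 25 /1341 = 0.02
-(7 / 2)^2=-12.25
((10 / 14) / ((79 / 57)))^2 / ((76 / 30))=64125 / 611618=0.10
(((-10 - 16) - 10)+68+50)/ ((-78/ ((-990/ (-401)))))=-13530/ 5213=-2.60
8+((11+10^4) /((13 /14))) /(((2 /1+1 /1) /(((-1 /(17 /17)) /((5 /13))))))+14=-46608 /5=-9321.60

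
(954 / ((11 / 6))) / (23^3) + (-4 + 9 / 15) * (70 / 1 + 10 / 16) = -257055085 / 1070696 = -240.08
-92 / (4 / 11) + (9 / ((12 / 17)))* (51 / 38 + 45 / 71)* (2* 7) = 537979 / 5396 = 99.70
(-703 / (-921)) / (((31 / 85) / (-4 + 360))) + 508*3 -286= 56618918 / 28551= 1983.08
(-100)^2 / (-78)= -5000 / 39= -128.21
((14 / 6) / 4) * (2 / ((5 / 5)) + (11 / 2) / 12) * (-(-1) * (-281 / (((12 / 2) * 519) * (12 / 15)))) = -580265 / 3587328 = -0.16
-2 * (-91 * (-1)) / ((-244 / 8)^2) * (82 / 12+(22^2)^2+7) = -511645316 / 11163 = -45834.03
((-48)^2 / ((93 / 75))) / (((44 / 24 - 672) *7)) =-345600 / 872557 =-0.40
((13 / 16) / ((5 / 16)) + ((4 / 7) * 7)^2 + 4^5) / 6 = 5213 / 30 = 173.77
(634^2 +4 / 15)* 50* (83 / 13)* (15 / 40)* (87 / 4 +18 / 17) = 242554856610 / 221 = 1097533287.83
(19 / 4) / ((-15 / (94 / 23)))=-893 / 690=-1.29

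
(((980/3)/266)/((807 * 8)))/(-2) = -35/367992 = -0.00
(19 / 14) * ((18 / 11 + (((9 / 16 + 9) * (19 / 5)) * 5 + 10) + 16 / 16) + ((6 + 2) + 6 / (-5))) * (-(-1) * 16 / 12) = 3362791 / 9240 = 363.94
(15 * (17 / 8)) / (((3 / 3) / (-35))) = -8925 / 8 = -1115.62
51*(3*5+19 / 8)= 7089 / 8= 886.12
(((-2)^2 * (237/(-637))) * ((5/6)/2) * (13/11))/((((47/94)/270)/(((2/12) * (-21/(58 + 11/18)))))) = 383940/16247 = 23.63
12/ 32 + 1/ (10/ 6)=39/ 40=0.98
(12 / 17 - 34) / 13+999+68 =235241 / 221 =1064.44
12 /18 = 2 /3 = 0.67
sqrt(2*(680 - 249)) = sqrt(862) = 29.36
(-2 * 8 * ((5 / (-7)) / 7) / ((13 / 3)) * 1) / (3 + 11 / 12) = 2880 / 29939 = 0.10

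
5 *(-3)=-15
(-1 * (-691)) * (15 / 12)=3455 / 4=863.75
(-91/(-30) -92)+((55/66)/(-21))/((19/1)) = -532478/5985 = -88.97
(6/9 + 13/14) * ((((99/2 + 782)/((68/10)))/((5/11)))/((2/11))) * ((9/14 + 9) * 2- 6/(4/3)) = 930253929/26656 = 34898.48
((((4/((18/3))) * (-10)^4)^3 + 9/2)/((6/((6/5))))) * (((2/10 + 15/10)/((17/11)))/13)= 176000000002673/35100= 5014245014.32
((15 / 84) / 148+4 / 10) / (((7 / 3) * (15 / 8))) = 8313 / 90650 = 0.09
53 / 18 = 2.94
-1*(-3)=3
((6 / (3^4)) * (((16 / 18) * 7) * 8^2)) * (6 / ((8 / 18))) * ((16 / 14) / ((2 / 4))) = 8192 / 9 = 910.22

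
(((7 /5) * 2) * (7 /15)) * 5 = 98 /15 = 6.53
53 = 53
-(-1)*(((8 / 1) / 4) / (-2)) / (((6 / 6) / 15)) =-15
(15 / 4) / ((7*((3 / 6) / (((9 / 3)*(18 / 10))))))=81 / 14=5.79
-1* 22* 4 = -88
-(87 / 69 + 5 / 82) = -2493 / 1886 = -1.32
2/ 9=0.22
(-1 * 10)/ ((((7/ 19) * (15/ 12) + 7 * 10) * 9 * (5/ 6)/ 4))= -1216/ 16065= -0.08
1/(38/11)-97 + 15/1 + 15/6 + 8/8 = -1486/19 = -78.21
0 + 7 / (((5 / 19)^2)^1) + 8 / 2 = 2627 / 25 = 105.08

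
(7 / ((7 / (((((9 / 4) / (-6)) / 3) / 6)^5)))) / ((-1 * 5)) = 0.00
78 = 78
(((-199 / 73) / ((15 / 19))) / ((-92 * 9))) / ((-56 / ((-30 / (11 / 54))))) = 11343 / 1034264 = 0.01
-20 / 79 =-0.25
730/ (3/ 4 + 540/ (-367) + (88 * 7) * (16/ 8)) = 1071640/ 1807517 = 0.59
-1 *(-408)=408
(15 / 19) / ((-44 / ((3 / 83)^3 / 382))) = -405 / 182601322024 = -0.00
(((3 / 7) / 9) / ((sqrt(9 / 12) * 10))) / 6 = sqrt(3) / 1890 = 0.00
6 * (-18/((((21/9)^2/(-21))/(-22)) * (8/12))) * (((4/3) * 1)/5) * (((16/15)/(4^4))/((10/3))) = -8019/1750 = -4.58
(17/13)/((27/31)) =1.50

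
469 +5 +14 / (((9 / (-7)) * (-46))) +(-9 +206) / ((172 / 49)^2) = 3002082907 / 6123888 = 490.22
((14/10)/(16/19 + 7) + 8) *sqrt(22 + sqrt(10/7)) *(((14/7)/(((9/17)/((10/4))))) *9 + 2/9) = 519259 *sqrt(7 *sqrt(70) + 1078)/5215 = 3356.81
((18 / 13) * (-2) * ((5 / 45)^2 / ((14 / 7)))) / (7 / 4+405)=-8 / 190359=-0.00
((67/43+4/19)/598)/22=1445/10748452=0.00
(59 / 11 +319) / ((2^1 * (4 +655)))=0.25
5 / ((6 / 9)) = 15 / 2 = 7.50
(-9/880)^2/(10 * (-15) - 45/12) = -27/39688000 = -0.00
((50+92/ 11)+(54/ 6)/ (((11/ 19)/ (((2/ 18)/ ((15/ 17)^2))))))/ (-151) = -13631/ 33975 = -0.40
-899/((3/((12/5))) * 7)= -3596/35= -102.74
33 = 33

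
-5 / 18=-0.28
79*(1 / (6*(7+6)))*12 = 158 / 13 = 12.15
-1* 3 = -3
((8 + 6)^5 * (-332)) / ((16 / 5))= -55799240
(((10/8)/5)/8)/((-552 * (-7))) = 1/123648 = 0.00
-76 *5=-380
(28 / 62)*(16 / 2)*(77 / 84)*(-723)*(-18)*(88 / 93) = 39192384 / 961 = 40782.92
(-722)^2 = 521284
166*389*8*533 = 275343536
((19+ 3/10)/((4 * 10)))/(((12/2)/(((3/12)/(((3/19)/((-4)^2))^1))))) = 3667/1800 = 2.04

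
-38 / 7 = -5.43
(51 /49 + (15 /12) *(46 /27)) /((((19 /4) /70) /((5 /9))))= 838900 /32319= 25.96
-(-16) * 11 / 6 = 88 / 3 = 29.33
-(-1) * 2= 2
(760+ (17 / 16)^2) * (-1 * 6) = -584547 / 128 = -4566.77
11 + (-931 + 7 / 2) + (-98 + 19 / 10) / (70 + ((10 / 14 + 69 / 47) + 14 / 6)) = -337503381 / 367735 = -917.79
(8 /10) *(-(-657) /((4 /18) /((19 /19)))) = 11826 /5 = 2365.20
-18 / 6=-3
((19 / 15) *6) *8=304 / 5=60.80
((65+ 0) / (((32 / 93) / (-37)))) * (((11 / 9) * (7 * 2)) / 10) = -1148147 / 96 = -11959.86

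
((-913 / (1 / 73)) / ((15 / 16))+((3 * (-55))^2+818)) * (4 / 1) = -2582956 / 15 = -172197.07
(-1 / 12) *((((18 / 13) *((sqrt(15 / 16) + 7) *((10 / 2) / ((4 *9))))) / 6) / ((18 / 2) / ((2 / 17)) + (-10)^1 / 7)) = -245 / 983736 - 35 *sqrt(15) / 3934944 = -0.00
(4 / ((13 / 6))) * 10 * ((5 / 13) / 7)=1200 / 1183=1.01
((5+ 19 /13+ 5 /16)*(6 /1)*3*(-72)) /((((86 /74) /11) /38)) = -1765119114 /559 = -3157637.06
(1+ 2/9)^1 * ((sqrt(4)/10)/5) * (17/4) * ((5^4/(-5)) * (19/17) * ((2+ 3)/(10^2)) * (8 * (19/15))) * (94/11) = -125.68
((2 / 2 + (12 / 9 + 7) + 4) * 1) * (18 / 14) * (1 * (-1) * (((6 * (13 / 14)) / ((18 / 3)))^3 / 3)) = -4.58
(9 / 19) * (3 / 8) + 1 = 179 / 152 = 1.18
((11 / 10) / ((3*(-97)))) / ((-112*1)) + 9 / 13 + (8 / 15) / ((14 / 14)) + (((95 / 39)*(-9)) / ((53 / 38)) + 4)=-157082795 / 14970592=-10.49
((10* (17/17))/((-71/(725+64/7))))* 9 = -462510/497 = -930.60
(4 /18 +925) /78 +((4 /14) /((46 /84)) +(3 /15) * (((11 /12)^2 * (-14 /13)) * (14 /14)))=3940457 /322920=12.20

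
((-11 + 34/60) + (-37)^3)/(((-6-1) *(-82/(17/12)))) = -3691193/29520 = -125.04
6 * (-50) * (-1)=300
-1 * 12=-12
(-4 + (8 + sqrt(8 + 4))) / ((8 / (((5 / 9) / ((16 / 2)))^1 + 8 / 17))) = 661*sqrt(3) / 4896 + 661 / 2448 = 0.50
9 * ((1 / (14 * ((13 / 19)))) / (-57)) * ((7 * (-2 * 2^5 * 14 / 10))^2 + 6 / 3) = -14751819 / 2275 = -6484.32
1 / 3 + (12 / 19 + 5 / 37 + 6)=14974 / 2109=7.10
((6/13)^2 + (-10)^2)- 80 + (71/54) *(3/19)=1180271/57798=20.42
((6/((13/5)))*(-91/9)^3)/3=-579670/729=-795.16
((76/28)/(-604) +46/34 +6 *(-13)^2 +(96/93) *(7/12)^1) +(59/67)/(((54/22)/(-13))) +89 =4434963216367/4030734204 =1100.29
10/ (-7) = -10/ 7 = -1.43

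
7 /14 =1 /2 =0.50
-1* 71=-71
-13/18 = -0.72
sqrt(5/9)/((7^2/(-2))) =-2 * sqrt(5)/147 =-0.03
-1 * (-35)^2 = -1225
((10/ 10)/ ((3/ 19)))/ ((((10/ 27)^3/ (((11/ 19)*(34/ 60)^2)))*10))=2317491/ 1000000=2.32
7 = 7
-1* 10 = -10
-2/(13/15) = -30/13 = -2.31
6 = 6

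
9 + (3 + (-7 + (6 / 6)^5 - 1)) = 5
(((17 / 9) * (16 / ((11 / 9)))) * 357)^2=9429186816 / 121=77927163.77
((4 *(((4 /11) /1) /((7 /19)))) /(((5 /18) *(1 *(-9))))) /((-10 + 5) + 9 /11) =304 /805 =0.38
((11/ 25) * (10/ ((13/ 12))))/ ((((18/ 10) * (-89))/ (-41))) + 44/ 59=365596/ 204789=1.79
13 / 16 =0.81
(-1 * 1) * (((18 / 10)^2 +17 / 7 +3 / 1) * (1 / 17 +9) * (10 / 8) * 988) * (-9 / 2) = 37095201 / 85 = 436414.13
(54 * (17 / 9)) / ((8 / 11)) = 561 / 4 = 140.25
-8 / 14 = -4 / 7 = -0.57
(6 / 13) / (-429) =-2 / 1859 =-0.00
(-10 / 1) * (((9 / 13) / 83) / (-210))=3 / 7553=0.00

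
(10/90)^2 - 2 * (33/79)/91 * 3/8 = 20737/2329236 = 0.01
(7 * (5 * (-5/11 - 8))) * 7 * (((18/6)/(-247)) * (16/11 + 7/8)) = 14012775/239096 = 58.61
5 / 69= 0.07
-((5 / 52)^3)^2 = -15625 / 19770609664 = -0.00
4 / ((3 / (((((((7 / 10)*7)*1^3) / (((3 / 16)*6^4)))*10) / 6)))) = 98 / 2187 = 0.04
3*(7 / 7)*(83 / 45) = 83 / 15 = 5.53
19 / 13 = 1.46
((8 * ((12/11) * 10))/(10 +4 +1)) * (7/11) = 448/121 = 3.70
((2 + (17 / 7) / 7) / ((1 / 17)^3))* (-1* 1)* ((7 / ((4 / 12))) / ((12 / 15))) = -8474925 / 28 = -302675.89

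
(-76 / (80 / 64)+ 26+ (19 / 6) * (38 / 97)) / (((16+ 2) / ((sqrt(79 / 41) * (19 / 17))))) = -927751 * sqrt(3239) / 18254430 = -2.89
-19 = -19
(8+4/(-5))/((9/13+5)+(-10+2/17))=-3978/2315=-1.72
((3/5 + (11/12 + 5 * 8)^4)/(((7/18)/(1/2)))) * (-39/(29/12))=-3777803965169/64960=-58155849.22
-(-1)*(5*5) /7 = 25 /7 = 3.57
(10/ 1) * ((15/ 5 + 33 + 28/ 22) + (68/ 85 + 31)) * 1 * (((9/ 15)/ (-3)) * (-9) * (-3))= -205146/ 55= -3729.93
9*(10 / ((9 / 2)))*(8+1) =180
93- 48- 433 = -388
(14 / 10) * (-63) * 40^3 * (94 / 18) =-29478400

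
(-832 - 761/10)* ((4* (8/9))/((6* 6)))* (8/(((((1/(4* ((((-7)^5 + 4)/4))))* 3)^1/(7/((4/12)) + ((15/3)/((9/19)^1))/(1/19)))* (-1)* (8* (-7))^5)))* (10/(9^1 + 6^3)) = 1878151591/26138246400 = 0.07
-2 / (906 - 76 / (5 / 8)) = -5 / 1961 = -0.00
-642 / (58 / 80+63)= -25680 / 2549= -10.07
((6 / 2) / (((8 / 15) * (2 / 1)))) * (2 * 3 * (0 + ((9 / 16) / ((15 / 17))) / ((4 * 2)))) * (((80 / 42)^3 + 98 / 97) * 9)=1633025151 / 17034752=95.86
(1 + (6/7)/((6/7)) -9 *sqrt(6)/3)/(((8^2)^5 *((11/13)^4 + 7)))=-0.00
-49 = -49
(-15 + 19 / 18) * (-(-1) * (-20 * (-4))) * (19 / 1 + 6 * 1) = -251000 / 9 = -27888.89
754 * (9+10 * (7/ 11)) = 127426/ 11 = 11584.18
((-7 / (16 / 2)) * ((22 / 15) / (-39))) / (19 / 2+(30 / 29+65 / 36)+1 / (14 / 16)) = 15631 / 6404645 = 0.00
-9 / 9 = -1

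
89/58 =1.53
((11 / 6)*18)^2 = 1089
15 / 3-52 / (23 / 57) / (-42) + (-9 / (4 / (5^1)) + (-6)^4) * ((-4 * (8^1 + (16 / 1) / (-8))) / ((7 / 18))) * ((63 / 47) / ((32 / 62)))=-6232401795 / 30268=-205907.29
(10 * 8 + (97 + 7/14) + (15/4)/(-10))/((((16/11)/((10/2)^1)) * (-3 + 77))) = 8.23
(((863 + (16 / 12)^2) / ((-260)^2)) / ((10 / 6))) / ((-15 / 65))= -7783 / 234000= -0.03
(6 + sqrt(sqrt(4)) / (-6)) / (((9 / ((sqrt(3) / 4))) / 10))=5 * sqrt(3) * (36 - sqrt(2)) / 108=2.77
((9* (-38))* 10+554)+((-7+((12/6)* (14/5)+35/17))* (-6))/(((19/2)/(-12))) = -4620526/1615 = -2861.01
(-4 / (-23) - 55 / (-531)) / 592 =3389 / 7230096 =0.00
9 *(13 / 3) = 39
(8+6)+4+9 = 27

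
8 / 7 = 1.14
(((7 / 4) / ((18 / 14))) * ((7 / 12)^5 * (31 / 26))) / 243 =25529833 / 56596340736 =0.00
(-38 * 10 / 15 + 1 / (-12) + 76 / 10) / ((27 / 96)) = -8552 / 135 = -63.35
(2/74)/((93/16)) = 16/3441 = 0.00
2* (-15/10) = -3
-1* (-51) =51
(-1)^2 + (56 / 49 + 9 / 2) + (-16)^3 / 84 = -1769 / 42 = -42.12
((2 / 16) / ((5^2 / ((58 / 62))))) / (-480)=-0.00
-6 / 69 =-2 / 23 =-0.09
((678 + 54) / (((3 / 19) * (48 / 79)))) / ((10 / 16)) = 183122 / 15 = 12208.13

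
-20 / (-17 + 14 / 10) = 50 / 39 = 1.28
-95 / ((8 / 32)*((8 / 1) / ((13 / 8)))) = -1235 / 16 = -77.19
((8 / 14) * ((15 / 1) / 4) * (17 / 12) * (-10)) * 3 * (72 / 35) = -9180 / 49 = -187.35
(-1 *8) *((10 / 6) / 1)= -40 / 3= -13.33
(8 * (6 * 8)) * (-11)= -4224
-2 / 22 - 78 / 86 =-472 / 473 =-1.00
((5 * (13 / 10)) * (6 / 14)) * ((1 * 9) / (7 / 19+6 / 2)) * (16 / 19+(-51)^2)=17351685 / 896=19365.72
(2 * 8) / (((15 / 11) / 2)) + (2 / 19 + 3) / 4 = 27637 / 1140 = 24.24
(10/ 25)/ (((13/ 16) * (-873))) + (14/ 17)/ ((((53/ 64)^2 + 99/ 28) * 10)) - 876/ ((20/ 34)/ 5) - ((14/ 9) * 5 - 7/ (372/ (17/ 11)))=-237421397684288273/ 31852697315868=-7453.73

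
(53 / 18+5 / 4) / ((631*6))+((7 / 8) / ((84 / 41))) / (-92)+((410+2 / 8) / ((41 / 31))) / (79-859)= -0.40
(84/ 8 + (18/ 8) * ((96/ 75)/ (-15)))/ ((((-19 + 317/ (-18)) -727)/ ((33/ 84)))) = -255123/ 48107500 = -0.01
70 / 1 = 70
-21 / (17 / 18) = -378 / 17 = -22.24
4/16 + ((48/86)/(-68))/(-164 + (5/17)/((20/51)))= 477439/1909372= 0.25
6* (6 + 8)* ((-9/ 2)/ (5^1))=-378/ 5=-75.60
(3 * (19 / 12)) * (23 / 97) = 437 / 388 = 1.13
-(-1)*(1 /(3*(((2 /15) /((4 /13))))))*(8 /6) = 40 /39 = 1.03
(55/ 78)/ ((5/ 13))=11/ 6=1.83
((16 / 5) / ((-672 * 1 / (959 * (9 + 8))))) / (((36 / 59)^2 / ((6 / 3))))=-8107249 / 19440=-417.04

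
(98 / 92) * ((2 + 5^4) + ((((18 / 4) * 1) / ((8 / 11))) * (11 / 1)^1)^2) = 65975217 / 11776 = 5602.52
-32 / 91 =-0.35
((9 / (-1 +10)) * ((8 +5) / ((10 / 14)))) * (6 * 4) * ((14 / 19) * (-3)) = -91728 / 95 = -965.56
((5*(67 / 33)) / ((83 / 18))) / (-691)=-2010 / 630883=-0.00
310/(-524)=-155/262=-0.59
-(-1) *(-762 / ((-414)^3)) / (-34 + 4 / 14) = -889 / 2791012464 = -0.00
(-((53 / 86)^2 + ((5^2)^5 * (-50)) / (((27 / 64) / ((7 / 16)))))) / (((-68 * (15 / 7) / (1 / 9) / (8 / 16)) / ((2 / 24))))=-707820311969099 / 43996141440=-16088.24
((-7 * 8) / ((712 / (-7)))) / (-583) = -49 / 51887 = -0.00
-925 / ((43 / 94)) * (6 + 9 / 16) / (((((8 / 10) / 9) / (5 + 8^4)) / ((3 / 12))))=-842424856875 / 5504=-153056841.73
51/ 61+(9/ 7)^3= 61962/ 20923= 2.96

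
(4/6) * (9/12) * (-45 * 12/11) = -270/11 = -24.55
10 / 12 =5 / 6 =0.83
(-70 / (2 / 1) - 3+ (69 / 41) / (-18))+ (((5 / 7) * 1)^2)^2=-22346021 / 590646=-37.83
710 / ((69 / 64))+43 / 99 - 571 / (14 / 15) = 1504621 / 31878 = 47.20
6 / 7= 0.86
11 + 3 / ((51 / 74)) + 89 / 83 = 23176 / 1411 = 16.43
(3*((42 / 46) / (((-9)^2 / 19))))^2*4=70756 / 42849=1.65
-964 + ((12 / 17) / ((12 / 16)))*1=-16372 / 17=-963.06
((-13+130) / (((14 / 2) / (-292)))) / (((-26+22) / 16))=136656 / 7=19522.29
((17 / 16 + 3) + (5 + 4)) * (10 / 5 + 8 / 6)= 1045 / 24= 43.54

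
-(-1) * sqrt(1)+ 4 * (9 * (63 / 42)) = 55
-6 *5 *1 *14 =-420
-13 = -13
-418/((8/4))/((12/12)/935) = -195415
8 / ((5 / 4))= 32 / 5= 6.40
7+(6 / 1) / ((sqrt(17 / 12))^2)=11.24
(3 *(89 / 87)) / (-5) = -89 / 145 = -0.61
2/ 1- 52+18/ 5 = -46.40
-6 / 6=-1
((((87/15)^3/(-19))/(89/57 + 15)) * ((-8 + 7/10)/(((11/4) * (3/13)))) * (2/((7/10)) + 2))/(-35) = -393467737/397512500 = -0.99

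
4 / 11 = 0.36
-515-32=-547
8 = 8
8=8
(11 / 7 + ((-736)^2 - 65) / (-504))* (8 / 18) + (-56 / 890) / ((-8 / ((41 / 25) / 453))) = -454270930441 / 952489125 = -476.93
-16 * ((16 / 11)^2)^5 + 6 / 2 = -17514373770613 / 25937424601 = -675.25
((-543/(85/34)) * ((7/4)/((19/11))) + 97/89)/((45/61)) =-225867689/760950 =-296.82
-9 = -9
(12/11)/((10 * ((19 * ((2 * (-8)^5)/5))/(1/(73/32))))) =-3/15623168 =-0.00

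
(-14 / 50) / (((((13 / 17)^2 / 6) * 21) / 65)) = -578 / 65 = -8.89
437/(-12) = -36.42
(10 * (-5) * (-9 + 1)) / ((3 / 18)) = 2400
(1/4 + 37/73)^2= 48841/85264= 0.57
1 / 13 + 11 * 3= 430 / 13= 33.08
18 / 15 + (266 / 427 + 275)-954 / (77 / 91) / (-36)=2067627 / 6710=308.14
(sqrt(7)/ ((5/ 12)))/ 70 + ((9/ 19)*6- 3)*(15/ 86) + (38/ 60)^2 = 6*sqrt(7)/ 175 + 274687/ 735300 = 0.46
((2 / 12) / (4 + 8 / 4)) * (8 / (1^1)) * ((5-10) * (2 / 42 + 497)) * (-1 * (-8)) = -835040 / 189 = -4418.20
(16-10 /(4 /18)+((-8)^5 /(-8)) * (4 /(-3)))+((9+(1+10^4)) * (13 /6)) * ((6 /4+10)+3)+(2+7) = 308999.50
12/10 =6/5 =1.20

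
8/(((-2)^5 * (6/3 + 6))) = -1/32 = -0.03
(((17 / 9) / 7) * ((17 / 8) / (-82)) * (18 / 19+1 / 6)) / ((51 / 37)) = -0.01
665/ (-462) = -95/ 66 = -1.44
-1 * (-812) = 812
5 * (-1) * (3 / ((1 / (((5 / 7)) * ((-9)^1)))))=96.43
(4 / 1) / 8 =1 / 2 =0.50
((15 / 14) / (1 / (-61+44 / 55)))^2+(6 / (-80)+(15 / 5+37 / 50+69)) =846583 / 200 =4232.92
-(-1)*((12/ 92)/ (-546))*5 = -5/ 4186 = -0.00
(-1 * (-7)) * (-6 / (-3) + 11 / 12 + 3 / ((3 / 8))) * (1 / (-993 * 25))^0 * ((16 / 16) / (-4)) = -917 / 48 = -19.10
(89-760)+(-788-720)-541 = -2720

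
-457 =-457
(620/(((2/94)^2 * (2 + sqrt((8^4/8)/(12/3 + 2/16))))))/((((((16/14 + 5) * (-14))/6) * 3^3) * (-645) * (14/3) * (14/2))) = -753269/269356773 + 2191328 * sqrt(33)/808070319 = 0.01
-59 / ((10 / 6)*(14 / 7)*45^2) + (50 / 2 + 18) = 42.99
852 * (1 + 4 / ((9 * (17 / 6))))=985.65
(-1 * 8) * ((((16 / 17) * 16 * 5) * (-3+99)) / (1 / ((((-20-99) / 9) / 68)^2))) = -1003520 / 459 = -2186.32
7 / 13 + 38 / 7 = 543 / 91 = 5.97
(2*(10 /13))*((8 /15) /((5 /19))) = 608 /195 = 3.12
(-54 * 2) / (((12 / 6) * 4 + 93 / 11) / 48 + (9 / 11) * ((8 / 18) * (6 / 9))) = -19008 / 103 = -184.54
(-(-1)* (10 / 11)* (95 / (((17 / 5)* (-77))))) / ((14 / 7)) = -2375 / 14399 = -0.16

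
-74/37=-2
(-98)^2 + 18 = 9622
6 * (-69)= -414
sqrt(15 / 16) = sqrt(15) / 4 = 0.97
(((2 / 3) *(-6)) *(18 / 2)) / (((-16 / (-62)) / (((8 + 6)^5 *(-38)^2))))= -108338190912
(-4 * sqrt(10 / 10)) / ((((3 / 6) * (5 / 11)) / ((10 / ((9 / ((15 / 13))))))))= -880 / 39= -22.56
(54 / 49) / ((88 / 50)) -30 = -29.37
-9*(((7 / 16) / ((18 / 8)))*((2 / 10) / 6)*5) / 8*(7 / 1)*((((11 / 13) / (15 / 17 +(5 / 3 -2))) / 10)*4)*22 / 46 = -14399 / 191360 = -0.08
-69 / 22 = -3.14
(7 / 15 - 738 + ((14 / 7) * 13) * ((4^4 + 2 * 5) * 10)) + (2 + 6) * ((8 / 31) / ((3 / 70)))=10612949 / 155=68470.64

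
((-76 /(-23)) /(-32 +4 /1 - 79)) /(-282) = 38 /347001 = 0.00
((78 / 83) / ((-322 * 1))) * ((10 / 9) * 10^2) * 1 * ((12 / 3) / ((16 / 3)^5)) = -131625 / 437878784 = -0.00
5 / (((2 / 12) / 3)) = 90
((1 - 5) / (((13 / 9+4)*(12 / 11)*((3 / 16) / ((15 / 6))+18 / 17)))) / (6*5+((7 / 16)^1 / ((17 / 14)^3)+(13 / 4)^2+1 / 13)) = -7643841920 / 526126636749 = -0.01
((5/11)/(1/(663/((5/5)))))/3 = 1105/11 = 100.45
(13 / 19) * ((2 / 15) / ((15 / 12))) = 104 / 1425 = 0.07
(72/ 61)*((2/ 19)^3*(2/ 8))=144/ 418399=0.00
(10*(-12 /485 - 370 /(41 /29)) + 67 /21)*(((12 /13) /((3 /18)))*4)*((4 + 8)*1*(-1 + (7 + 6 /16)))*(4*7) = -6413494783680 /51701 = -124049724.06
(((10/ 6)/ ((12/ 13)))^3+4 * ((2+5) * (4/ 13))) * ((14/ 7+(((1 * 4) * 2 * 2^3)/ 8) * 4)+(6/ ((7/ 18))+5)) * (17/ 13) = 18989693923/ 18398016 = 1032.16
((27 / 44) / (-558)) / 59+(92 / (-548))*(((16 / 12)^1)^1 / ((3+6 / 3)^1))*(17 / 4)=-62938397 / 330756360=-0.19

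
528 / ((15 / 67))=11792 / 5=2358.40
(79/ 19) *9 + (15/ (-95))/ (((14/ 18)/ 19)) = 4464/ 133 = 33.56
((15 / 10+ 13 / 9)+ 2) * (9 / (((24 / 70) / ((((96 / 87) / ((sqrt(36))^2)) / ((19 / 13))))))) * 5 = 202475 / 14877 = 13.61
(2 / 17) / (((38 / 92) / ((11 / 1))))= 1012 / 323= 3.13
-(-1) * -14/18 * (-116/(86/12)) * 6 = 3248/43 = 75.53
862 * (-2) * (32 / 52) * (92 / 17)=-1268864 / 221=-5741.47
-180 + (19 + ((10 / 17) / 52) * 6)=-35566 / 221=-160.93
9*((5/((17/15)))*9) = 6075/17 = 357.35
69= 69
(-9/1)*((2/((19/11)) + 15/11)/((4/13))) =-61659/836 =-73.75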